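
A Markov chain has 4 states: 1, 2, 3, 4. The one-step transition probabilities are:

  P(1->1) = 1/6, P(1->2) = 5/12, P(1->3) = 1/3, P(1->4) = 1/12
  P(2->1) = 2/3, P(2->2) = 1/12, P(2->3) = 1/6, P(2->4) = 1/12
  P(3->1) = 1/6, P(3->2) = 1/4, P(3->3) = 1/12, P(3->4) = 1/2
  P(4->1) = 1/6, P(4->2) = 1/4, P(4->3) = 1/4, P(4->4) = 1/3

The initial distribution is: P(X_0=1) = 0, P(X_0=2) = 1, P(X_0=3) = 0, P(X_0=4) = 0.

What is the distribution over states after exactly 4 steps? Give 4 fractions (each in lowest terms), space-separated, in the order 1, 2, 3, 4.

Answer: 121/432 697/2592 589/2592 145/648

Derivation:
Propagating the distribution step by step (d_{t+1} = d_t * P):
d_0 = (1=0, 2=1, 3=0, 4=0)
  d_1[1] = 0*1/6 + 1*2/3 + 0*1/6 + 0*1/6 = 2/3
  d_1[2] = 0*5/12 + 1*1/12 + 0*1/4 + 0*1/4 = 1/12
  d_1[3] = 0*1/3 + 1*1/6 + 0*1/12 + 0*1/4 = 1/6
  d_1[4] = 0*1/12 + 1*1/12 + 0*1/2 + 0*1/3 = 1/12
d_1 = (1=2/3, 2=1/12, 3=1/6, 4=1/12)
  d_2[1] = 2/3*1/6 + 1/12*2/3 + 1/6*1/6 + 1/12*1/6 = 5/24
  d_2[2] = 2/3*5/12 + 1/12*1/12 + 1/6*1/4 + 1/12*1/4 = 25/72
  d_2[3] = 2/3*1/3 + 1/12*1/6 + 1/6*1/12 + 1/12*1/4 = 13/48
  d_2[4] = 2/3*1/12 + 1/12*1/12 + 1/6*1/2 + 1/12*1/3 = 25/144
d_2 = (1=5/24, 2=25/72, 3=13/48, 4=25/144)
  d_3[1] = 5/24*1/6 + 25/72*2/3 + 13/48*1/6 + 25/144*1/6 = 49/144
  d_3[2] = 5/24*5/12 + 25/72*1/12 + 13/48*1/4 + 25/144*1/4 = 49/216
  d_3[3] = 5/24*1/3 + 25/72*1/6 + 13/48*1/12 + 25/144*1/4 = 167/864
  d_3[4] = 5/24*1/12 + 25/72*1/12 + 13/48*1/2 + 25/144*1/3 = 23/96
d_3 = (1=49/144, 2=49/216, 3=167/864, 4=23/96)
  d_4[1] = 49/144*1/6 + 49/216*2/3 + 167/864*1/6 + 23/96*1/6 = 121/432
  d_4[2] = 49/144*5/12 + 49/216*1/12 + 167/864*1/4 + 23/96*1/4 = 697/2592
  d_4[3] = 49/144*1/3 + 49/216*1/6 + 167/864*1/12 + 23/96*1/4 = 589/2592
  d_4[4] = 49/144*1/12 + 49/216*1/12 + 167/864*1/2 + 23/96*1/3 = 145/648
d_4 = (1=121/432, 2=697/2592, 3=589/2592, 4=145/648)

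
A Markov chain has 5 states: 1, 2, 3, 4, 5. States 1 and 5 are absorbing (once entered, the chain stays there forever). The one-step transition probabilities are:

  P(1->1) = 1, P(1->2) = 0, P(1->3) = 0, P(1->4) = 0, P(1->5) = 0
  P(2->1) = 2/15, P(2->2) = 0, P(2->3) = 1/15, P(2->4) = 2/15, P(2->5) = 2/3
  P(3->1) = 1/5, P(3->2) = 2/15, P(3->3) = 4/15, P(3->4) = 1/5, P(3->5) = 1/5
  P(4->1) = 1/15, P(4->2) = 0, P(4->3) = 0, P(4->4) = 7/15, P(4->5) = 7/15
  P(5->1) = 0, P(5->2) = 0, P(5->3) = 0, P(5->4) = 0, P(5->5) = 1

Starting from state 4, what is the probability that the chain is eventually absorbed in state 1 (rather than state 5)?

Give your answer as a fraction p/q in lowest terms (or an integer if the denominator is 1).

Let a_i = P(absorbed in 1 | start in state i).
Boundary conditions: a_1 = 1, a_5 = 0.
For each transient state i, a_i = sum_j P(i->j) * a_j:
  a_2 = 2/15*a_1 + 0*a_2 + 1/15*a_3 + 2/15*a_4 + 2/3*a_5
  a_3 = 1/5*a_1 + 2/15*a_2 + 4/15*a_3 + 1/5*a_4 + 1/5*a_5
  a_4 = 1/15*a_1 + 0*a_2 + 0*a_3 + 7/15*a_4 + 7/15*a_5

Substituting a_1 = 1 and a_5 = 0, rearrange to (I - Q) a = r where r[i] = P(i -> 1):
  [1, -1/15, -2/15] . (a_2, a_3, a_4) = 2/15
  [-2/15, 11/15, -1/5] . (a_2, a_3, a_4) = 1/5
  [0, 0, 8/15] . (a_2, a_3, a_4) = 1/15

Solving yields:
  a_2 = 225/1304
  a_3 = 441/1304
  a_4 = 1/8

Starting state is 4, so the absorption probability is a_4 = 1/8.

Answer: 1/8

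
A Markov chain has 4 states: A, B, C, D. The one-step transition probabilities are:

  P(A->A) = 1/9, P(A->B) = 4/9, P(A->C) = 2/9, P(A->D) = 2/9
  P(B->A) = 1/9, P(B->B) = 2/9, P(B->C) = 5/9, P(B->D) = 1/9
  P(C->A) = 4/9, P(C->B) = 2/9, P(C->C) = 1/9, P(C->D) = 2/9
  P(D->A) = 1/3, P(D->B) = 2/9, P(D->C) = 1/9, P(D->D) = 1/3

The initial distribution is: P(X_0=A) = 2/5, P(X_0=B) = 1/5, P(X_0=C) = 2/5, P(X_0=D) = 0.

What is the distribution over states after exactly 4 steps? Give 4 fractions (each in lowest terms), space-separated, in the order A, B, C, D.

Answer: 2686/10935 9112/32805 8564/32805 2357/10935

Derivation:
Propagating the distribution step by step (d_{t+1} = d_t * P):
d_0 = (A=2/5, B=1/5, C=2/5, D=0)
  d_1[A] = 2/5*1/9 + 1/5*1/9 + 2/5*4/9 + 0*1/3 = 11/45
  d_1[B] = 2/5*4/9 + 1/5*2/9 + 2/5*2/9 + 0*2/9 = 14/45
  d_1[C] = 2/5*2/9 + 1/5*5/9 + 2/5*1/9 + 0*1/9 = 11/45
  d_1[D] = 2/5*2/9 + 1/5*1/9 + 2/5*2/9 + 0*1/3 = 1/5
d_1 = (A=11/45, B=14/45, C=11/45, D=1/5)
  d_2[A] = 11/45*1/9 + 14/45*1/9 + 11/45*4/9 + 1/5*1/3 = 32/135
  d_2[B] = 11/45*4/9 + 14/45*2/9 + 11/45*2/9 + 1/5*2/9 = 112/405
  d_2[C] = 11/45*2/9 + 14/45*5/9 + 11/45*1/9 + 1/5*1/9 = 112/405
  d_2[D] = 11/45*2/9 + 14/45*1/9 + 11/45*2/9 + 1/5*1/3 = 17/81
d_2 = (A=32/135, B=112/405, C=112/405, D=17/81)
  d_3[A] = 32/135*1/9 + 112/405*1/9 + 112/405*4/9 + 17/81*1/3 = 911/3645
  d_3[B] = 32/135*4/9 + 112/405*2/9 + 112/405*2/9 + 17/81*2/9 = 334/1215
  d_3[C] = 32/135*2/9 + 112/405*5/9 + 112/405*1/9 + 17/81*1/9 = 949/3645
  d_3[D] = 32/135*2/9 + 112/405*1/9 + 112/405*2/9 + 17/81*1/3 = 29/135
d_3 = (A=911/3645, B=334/1215, C=949/3645, D=29/135)
  d_4[A] = 911/3645*1/9 + 334/1215*1/9 + 949/3645*4/9 + 29/135*1/3 = 2686/10935
  d_4[B] = 911/3645*4/9 + 334/1215*2/9 + 949/3645*2/9 + 29/135*2/9 = 9112/32805
  d_4[C] = 911/3645*2/9 + 334/1215*5/9 + 949/3645*1/9 + 29/135*1/9 = 8564/32805
  d_4[D] = 911/3645*2/9 + 334/1215*1/9 + 949/3645*2/9 + 29/135*1/3 = 2357/10935
d_4 = (A=2686/10935, B=9112/32805, C=8564/32805, D=2357/10935)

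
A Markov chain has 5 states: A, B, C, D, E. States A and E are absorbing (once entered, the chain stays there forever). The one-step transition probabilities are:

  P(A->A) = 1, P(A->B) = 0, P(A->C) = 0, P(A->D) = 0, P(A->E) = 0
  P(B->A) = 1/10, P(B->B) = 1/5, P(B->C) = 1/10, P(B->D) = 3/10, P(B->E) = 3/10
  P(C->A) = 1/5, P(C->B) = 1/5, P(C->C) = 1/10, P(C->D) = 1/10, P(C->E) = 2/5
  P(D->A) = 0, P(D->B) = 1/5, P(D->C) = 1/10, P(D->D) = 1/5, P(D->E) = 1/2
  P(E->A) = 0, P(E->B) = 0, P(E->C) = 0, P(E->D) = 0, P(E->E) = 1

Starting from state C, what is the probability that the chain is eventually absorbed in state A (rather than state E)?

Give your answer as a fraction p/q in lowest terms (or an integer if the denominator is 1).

Let a_i = P(absorbed in A | start in state i).
Boundary conditions: a_A = 1, a_E = 0.
For each transient state i, a_i = sum_j P(i->j) * a_j:
  a_B = 1/10*a_A + 1/5*a_B + 1/10*a_C + 3/10*a_D + 3/10*a_E
  a_C = 1/5*a_A + 1/5*a_B + 1/10*a_C + 1/10*a_D + 2/5*a_E
  a_D = 0*a_A + 1/5*a_B + 1/10*a_C + 1/5*a_D + 1/2*a_E

Substituting a_A = 1 and a_E = 0, rearrange to (I - Q) a = r where r[i] = P(i -> A):
  [4/5, -1/10, -3/10] . (a_B, a_C, a_D) = 1/10
  [-1/5, 9/10, -1/10] . (a_B, a_C, a_D) = 1/5
  [-1/5, -1/10, 4/5] . (a_B, a_C, a_D) = 0

Solving yields:
  a_B = 93/490
  a_C = 67/245
  a_D = 4/49

Starting state is C, so the absorption probability is a_C = 67/245.

Answer: 67/245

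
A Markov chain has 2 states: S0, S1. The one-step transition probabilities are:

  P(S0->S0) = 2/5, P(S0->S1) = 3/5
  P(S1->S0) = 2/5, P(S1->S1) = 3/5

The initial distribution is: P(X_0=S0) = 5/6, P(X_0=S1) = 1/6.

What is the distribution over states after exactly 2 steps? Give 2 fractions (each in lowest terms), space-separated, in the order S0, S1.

Propagating the distribution step by step (d_{t+1} = d_t * P):
d_0 = (S0=5/6, S1=1/6)
  d_1[S0] = 5/6*2/5 + 1/6*2/5 = 2/5
  d_1[S1] = 5/6*3/5 + 1/6*3/5 = 3/5
d_1 = (S0=2/5, S1=3/5)
  d_2[S0] = 2/5*2/5 + 3/5*2/5 = 2/5
  d_2[S1] = 2/5*3/5 + 3/5*3/5 = 3/5
d_2 = (S0=2/5, S1=3/5)

Answer: 2/5 3/5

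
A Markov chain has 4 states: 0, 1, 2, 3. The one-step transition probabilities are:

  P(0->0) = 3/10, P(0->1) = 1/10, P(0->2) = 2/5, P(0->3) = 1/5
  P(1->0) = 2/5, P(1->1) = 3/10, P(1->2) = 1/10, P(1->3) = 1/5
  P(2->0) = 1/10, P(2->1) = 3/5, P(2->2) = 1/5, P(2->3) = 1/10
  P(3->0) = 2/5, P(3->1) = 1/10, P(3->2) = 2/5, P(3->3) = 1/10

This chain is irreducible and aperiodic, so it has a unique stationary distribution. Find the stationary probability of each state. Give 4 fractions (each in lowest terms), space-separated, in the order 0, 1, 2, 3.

The stationary distribution satisfies pi = pi * P, i.e.:
  pi_0 = 3/10*pi_0 + 2/5*pi_1 + 1/10*pi_2 + 2/5*pi_3
  pi_1 = 1/10*pi_0 + 3/10*pi_1 + 3/5*pi_2 + 1/10*pi_3
  pi_2 = 2/5*pi_0 + 1/10*pi_1 + 1/5*pi_2 + 2/5*pi_3
  pi_3 = 1/5*pi_0 + 1/5*pi_1 + 1/10*pi_2 + 1/10*pi_3
with normalization: pi_0 + pi_1 + pi_2 + pi_3 = 1.

Using the first 3 balance equations plus normalization, the linear system A*pi = b is:
  [-7/10, 2/5, 1/10, 2/5] . pi = 0
  [1/10, -7/10, 3/5, 1/10] . pi = 0
  [2/5, 1/10, -4/5, 2/5] . pi = 0
  [1, 1, 1, 1] . pi = 1

Solving yields:
  pi_0 = 119/407
  pi_1 = 32/111
  pi_2 = 29/111
  pi_3 = 193/1221

Verification (pi * P):
  119/407*3/10 + 32/111*2/5 + 29/111*1/10 + 193/1221*2/5 = 119/407 = pi_0  (ok)
  119/407*1/10 + 32/111*3/10 + 29/111*3/5 + 193/1221*1/10 = 32/111 = pi_1  (ok)
  119/407*2/5 + 32/111*1/10 + 29/111*1/5 + 193/1221*2/5 = 29/111 = pi_2  (ok)
  119/407*1/5 + 32/111*1/5 + 29/111*1/10 + 193/1221*1/10 = 193/1221 = pi_3  (ok)

Answer: 119/407 32/111 29/111 193/1221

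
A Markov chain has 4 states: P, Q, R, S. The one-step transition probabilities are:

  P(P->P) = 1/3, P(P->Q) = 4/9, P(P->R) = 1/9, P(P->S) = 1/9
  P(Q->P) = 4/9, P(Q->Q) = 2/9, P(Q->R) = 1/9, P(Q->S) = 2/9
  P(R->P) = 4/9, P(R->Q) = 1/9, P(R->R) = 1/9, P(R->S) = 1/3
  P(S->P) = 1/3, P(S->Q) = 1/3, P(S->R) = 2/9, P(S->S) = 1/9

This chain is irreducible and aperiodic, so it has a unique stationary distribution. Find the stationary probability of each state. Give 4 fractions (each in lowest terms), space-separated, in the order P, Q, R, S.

Answer: 337/881 275/881 115/881 154/881

Derivation:
The stationary distribution satisfies pi = pi * P, i.e.:
  pi_P = 1/3*pi_P + 4/9*pi_Q + 4/9*pi_R + 1/3*pi_S
  pi_Q = 4/9*pi_P + 2/9*pi_Q + 1/9*pi_R + 1/3*pi_S
  pi_R = 1/9*pi_P + 1/9*pi_Q + 1/9*pi_R + 2/9*pi_S
  pi_S = 1/9*pi_P + 2/9*pi_Q + 1/3*pi_R + 1/9*pi_S
with normalization: pi_P + pi_Q + pi_R + pi_S = 1.

Using the first 3 balance equations plus normalization, the linear system A*pi = b is:
  [-2/3, 4/9, 4/9, 1/3] . pi = 0
  [4/9, -7/9, 1/9, 1/3] . pi = 0
  [1/9, 1/9, -8/9, 2/9] . pi = 0
  [1, 1, 1, 1] . pi = 1

Solving yields:
  pi_P = 337/881
  pi_Q = 275/881
  pi_R = 115/881
  pi_S = 154/881

Verification (pi * P):
  337/881*1/3 + 275/881*4/9 + 115/881*4/9 + 154/881*1/3 = 337/881 = pi_P  (ok)
  337/881*4/9 + 275/881*2/9 + 115/881*1/9 + 154/881*1/3 = 275/881 = pi_Q  (ok)
  337/881*1/9 + 275/881*1/9 + 115/881*1/9 + 154/881*2/9 = 115/881 = pi_R  (ok)
  337/881*1/9 + 275/881*2/9 + 115/881*1/3 + 154/881*1/9 = 154/881 = pi_S  (ok)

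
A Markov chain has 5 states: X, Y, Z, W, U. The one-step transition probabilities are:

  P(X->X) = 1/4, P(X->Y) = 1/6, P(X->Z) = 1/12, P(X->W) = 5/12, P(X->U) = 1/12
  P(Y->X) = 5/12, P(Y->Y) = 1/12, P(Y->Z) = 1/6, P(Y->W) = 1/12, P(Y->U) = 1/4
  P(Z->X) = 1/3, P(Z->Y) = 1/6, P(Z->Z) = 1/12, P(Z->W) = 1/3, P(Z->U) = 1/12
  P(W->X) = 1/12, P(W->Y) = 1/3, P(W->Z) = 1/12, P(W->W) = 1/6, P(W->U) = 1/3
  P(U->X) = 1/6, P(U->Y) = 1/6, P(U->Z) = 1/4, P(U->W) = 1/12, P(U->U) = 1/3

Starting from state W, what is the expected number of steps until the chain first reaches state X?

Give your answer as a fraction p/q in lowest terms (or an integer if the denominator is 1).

Let h_i = expected steps to first reach X from state i.
Boundary: h_X = 0.
First-step equations for the other states:
  h_Y = 1 + 5/12*h_X + 1/12*h_Y + 1/6*h_Z + 1/12*h_W + 1/4*h_U
  h_Z = 1 + 1/3*h_X + 1/6*h_Y + 1/12*h_Z + 1/3*h_W + 1/12*h_U
  h_W = 1 + 1/12*h_X + 1/3*h_Y + 1/12*h_Z + 1/6*h_W + 1/3*h_U
  h_U = 1 + 1/6*h_X + 1/6*h_Y + 1/4*h_Z + 1/12*h_W + 1/3*h_U

Substituting h_X = 0 and rearranging gives the linear system (I - Q) h = 1:
  [11/12, -1/6, -1/12, -1/4] . (h_Y, h_Z, h_W, h_U) = 1
  [-1/6, 11/12, -1/3, -1/12] . (h_Y, h_Z, h_W, h_U) = 1
  [-1/3, -1/12, 5/6, -1/3] . (h_Y, h_Z, h_W, h_U) = 1
  [-1/6, -1/4, -1/12, 2/3] . (h_Y, h_Z, h_W, h_U) = 1

Solving yields:
  h_Y = 3900/1147
  h_Z = 21852/5735
  h_W = 5376/1147
  h_U = 25032/5735

Starting state is W, so the expected hitting time is h_W = 5376/1147.

Answer: 5376/1147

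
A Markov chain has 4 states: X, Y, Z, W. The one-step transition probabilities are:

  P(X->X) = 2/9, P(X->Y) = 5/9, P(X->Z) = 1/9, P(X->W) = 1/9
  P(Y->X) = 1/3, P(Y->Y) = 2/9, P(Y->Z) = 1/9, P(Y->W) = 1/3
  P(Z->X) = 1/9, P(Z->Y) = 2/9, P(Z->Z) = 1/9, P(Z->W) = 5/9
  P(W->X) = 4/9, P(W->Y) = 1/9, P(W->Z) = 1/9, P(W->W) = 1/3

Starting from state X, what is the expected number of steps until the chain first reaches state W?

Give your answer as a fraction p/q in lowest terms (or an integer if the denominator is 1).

Answer: 81/20

Derivation:
Let h_i = expected steps to first reach W from state i.
Boundary: h_W = 0.
First-step equations for the other states:
  h_X = 1 + 2/9*h_X + 5/9*h_Y + 1/9*h_Z + 1/9*h_W
  h_Y = 1 + 1/3*h_X + 2/9*h_Y + 1/9*h_Z + 1/3*h_W
  h_Z = 1 + 1/9*h_X + 2/9*h_Y + 1/9*h_Z + 5/9*h_W

Substituting h_W = 0 and rearranging gives the linear system (I - Q) h = 1:
  [7/9, -5/9, -1/9] . (h_X, h_Y, h_Z) = 1
  [-1/3, 7/9, -1/9] . (h_X, h_Y, h_Z) = 1
  [-1/9, -2/9, 8/9] . (h_X, h_Y, h_Z) = 1

Solving yields:
  h_X = 81/20
  h_Y = 27/8
  h_Z = 99/40

Starting state is X, so the expected hitting time is h_X = 81/20.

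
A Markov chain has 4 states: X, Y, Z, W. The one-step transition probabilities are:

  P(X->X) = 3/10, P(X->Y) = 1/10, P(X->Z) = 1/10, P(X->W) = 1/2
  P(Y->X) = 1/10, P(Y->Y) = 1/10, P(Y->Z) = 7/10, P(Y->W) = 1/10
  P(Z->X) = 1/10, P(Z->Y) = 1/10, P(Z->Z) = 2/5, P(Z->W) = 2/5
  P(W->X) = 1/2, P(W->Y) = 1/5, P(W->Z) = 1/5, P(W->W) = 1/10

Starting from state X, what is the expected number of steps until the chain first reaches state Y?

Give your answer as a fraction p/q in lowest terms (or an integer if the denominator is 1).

Let h_i = expected steps to first reach Y from state i.
Boundary: h_Y = 0.
First-step equations for the other states:
  h_X = 1 + 3/10*h_X + 1/10*h_Y + 1/10*h_Z + 1/2*h_W
  h_Z = 1 + 1/10*h_X + 1/10*h_Y + 2/5*h_Z + 2/5*h_W
  h_W = 1 + 1/2*h_X + 1/5*h_Y + 1/5*h_Z + 1/10*h_W

Substituting h_Y = 0 and rearranging gives the linear system (I - Q) h = 1:
  [7/10, -1/10, -1/2] . (h_X, h_Z, h_W) = 1
  [-1/10, 3/5, -2/5] . (h_X, h_Z, h_W) = 1
  [-1/2, -1/5, 9/10] . (h_X, h_Z, h_W) = 1

Solving yields:
  h_X = 990/133
  h_Z = 1000/133
  h_W = 920/133

Starting state is X, so the expected hitting time is h_X = 990/133.

Answer: 990/133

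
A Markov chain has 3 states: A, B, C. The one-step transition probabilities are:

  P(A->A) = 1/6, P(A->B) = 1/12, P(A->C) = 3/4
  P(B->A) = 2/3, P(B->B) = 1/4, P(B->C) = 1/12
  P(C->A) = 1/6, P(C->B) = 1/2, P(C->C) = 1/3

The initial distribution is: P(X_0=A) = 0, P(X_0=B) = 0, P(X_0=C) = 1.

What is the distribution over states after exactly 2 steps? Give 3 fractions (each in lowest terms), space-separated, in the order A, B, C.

Propagating the distribution step by step (d_{t+1} = d_t * P):
d_0 = (A=0, B=0, C=1)
  d_1[A] = 0*1/6 + 0*2/3 + 1*1/6 = 1/6
  d_1[B] = 0*1/12 + 0*1/4 + 1*1/2 = 1/2
  d_1[C] = 0*3/4 + 0*1/12 + 1*1/3 = 1/3
d_1 = (A=1/6, B=1/2, C=1/3)
  d_2[A] = 1/6*1/6 + 1/2*2/3 + 1/3*1/6 = 5/12
  d_2[B] = 1/6*1/12 + 1/2*1/4 + 1/3*1/2 = 11/36
  d_2[C] = 1/6*3/4 + 1/2*1/12 + 1/3*1/3 = 5/18
d_2 = (A=5/12, B=11/36, C=5/18)

Answer: 5/12 11/36 5/18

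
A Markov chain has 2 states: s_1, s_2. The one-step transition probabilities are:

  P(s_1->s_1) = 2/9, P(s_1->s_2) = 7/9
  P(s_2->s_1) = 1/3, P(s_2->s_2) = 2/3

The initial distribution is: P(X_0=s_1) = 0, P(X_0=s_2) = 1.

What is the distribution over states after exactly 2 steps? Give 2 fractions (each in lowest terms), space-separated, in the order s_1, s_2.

Answer: 8/27 19/27

Derivation:
Propagating the distribution step by step (d_{t+1} = d_t * P):
d_0 = (s_1=0, s_2=1)
  d_1[s_1] = 0*2/9 + 1*1/3 = 1/3
  d_1[s_2] = 0*7/9 + 1*2/3 = 2/3
d_1 = (s_1=1/3, s_2=2/3)
  d_2[s_1] = 1/3*2/9 + 2/3*1/3 = 8/27
  d_2[s_2] = 1/3*7/9 + 2/3*2/3 = 19/27
d_2 = (s_1=8/27, s_2=19/27)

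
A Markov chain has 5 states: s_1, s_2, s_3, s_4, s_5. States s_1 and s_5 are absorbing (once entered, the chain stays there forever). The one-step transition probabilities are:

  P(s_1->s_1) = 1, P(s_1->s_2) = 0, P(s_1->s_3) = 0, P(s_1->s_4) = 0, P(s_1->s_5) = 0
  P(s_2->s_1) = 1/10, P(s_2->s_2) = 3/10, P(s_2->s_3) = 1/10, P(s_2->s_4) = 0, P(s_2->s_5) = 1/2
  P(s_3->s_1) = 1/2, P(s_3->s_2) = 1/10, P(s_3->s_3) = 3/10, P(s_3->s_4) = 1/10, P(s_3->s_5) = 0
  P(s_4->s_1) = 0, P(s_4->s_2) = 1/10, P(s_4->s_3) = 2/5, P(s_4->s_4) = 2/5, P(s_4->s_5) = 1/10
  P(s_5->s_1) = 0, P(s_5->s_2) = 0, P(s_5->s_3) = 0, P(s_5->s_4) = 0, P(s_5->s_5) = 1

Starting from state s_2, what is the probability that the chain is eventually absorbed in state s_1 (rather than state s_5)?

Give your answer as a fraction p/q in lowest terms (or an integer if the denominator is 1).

Let a_i = P(absorbed in s_1 | start in state i).
Boundary conditions: a_s_1 = 1, a_s_5 = 0.
For each transient state i, a_i = sum_j P(i->j) * a_j:
  a_s_2 = 1/10*a_s_1 + 3/10*a_s_2 + 1/10*a_s_3 + 0*a_s_4 + 1/2*a_s_5
  a_s_3 = 1/2*a_s_1 + 1/10*a_s_2 + 3/10*a_s_3 + 1/10*a_s_4 + 0*a_s_5
  a_s_4 = 0*a_s_1 + 1/10*a_s_2 + 2/5*a_s_3 + 2/5*a_s_4 + 1/10*a_s_5

Substituting a_s_1 = 1 and a_s_5 = 0, rearrange to (I - Q) a = r where r[i] = P(i -> s_1):
  [7/10, -1/10, 0] . (a_s_2, a_s_3, a_s_4) = 1/10
  [-1/10, 7/10, -1/10] . (a_s_2, a_s_3, a_s_4) = 1/2
  [-1/10, -2/5, 3/5] . (a_s_2, a_s_3, a_s_4) = 0

Solving yields:
  a_s_2 = 68/259
  a_s_3 = 31/37
  a_s_4 = 156/259

Starting state is s_2, so the absorption probability is a_s_2 = 68/259.

Answer: 68/259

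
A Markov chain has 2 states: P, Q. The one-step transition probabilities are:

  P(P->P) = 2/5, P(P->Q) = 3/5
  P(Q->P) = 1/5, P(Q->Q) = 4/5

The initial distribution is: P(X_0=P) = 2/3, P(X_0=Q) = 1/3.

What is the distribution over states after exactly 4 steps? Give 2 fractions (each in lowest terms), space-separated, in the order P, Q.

Answer: 94/375 281/375

Derivation:
Propagating the distribution step by step (d_{t+1} = d_t * P):
d_0 = (P=2/3, Q=1/3)
  d_1[P] = 2/3*2/5 + 1/3*1/5 = 1/3
  d_1[Q] = 2/3*3/5 + 1/3*4/5 = 2/3
d_1 = (P=1/3, Q=2/3)
  d_2[P] = 1/3*2/5 + 2/3*1/5 = 4/15
  d_2[Q] = 1/3*3/5 + 2/3*4/5 = 11/15
d_2 = (P=4/15, Q=11/15)
  d_3[P] = 4/15*2/5 + 11/15*1/5 = 19/75
  d_3[Q] = 4/15*3/5 + 11/15*4/5 = 56/75
d_3 = (P=19/75, Q=56/75)
  d_4[P] = 19/75*2/5 + 56/75*1/5 = 94/375
  d_4[Q] = 19/75*3/5 + 56/75*4/5 = 281/375
d_4 = (P=94/375, Q=281/375)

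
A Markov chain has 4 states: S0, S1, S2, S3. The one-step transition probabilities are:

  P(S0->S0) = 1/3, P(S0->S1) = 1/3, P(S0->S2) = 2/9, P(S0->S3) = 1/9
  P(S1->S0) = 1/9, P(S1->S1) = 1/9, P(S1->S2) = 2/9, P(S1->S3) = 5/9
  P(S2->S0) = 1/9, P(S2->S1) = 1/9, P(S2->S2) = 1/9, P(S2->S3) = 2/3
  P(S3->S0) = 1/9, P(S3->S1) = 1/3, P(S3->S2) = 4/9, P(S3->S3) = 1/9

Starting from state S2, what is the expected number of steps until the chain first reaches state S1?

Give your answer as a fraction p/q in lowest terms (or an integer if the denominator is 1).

Answer: 441/100

Derivation:
Let h_i = expected steps to first reach S1 from state i.
Boundary: h_S1 = 0.
First-step equations for the other states:
  h_S0 = 1 + 1/3*h_S0 + 1/3*h_S1 + 2/9*h_S2 + 1/9*h_S3
  h_S2 = 1 + 1/9*h_S0 + 1/9*h_S1 + 1/9*h_S2 + 2/3*h_S3
  h_S3 = 1 + 1/9*h_S0 + 1/3*h_S1 + 4/9*h_S2 + 1/9*h_S3

Substituting h_S1 = 0 and rearranging gives the linear system (I - Q) h = 1:
  [2/3, -2/9, -1/9] . (h_S0, h_S2, h_S3) = 1
  [-1/9, 8/9, -2/3] . (h_S0, h_S2, h_S3) = 1
  [-1/9, -4/9, 8/9] . (h_S0, h_S2, h_S3) = 1

Solving yields:
  h_S0 = 18/5
  h_S2 = 441/100
  h_S3 = 189/50

Starting state is S2, so the expected hitting time is h_S2 = 441/100.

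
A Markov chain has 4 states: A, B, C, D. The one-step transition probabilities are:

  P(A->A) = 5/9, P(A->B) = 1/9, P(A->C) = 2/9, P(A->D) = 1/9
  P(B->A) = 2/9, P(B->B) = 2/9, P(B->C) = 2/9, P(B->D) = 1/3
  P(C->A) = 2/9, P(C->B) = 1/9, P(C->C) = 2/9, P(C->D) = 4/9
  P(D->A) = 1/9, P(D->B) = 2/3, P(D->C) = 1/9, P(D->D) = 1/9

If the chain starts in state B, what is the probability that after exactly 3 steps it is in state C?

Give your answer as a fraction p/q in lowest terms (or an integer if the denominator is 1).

Answer: 143/729

Derivation:
Computing P^3 by repeated multiplication:
P^1 =
  A: [5/9, 1/9, 2/9, 1/9]
  B: [2/9, 2/9, 2/9, 1/3]
  C: [2/9, 1/9, 2/9, 4/9]
  D: [1/9, 2/3, 1/9, 1/9]
P^2 =
  A: [32/81, 5/27, 17/81, 17/81]
  B: [7/27, 26/81, 5/27, 19/81]
  C: [20/81, 10/27, 14/81, 17/81]
  D: [20/81, 20/81, 17/81, 8/27]
P^3 =
  A: [241/729, 181/729, 145/729, 2/9]
  B: [206/729, 202/729, 143/729, 178/729]
  C: [205/729, 196/729, 145/729, 61/243]
  D: [22/81, 221/729, 46/243, 172/729]

(P^3)[B -> C] = 143/729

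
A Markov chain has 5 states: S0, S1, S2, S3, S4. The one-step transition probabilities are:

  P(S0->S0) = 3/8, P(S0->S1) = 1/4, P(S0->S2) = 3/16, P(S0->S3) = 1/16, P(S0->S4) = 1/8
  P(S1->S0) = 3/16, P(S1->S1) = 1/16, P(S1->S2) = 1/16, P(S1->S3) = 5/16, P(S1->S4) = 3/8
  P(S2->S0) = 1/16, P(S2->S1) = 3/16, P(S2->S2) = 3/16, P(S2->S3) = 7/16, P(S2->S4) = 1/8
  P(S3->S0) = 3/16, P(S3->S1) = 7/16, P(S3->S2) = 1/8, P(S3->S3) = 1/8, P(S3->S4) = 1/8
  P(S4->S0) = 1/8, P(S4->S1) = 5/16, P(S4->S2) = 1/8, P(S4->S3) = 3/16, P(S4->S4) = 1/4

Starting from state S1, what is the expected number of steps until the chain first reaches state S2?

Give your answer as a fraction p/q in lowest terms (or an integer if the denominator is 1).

Let h_i = expected steps to first reach S2 from state i.
Boundary: h_S2 = 0.
First-step equations for the other states:
  h_S0 = 1 + 3/8*h_S0 + 1/4*h_S1 + 3/16*h_S2 + 1/16*h_S3 + 1/8*h_S4
  h_S1 = 1 + 3/16*h_S0 + 1/16*h_S1 + 1/16*h_S2 + 5/16*h_S3 + 3/8*h_S4
  h_S3 = 1 + 3/16*h_S0 + 7/16*h_S1 + 1/8*h_S2 + 1/8*h_S3 + 1/8*h_S4
  h_S4 = 1 + 1/8*h_S0 + 5/16*h_S1 + 1/8*h_S2 + 3/16*h_S3 + 1/4*h_S4

Substituting h_S2 = 0 and rearranging gives the linear system (I - Q) h = 1:
  [5/8, -1/4, -1/16, -1/8] . (h_S0, h_S1, h_S3, h_S4) = 1
  [-3/16, 15/16, -5/16, -3/8] . (h_S0, h_S1, h_S3, h_S4) = 1
  [-3/16, -7/16, 7/8, -1/8] . (h_S0, h_S1, h_S3, h_S4) = 1
  [-1/8, -5/16, -3/16, 3/4] . (h_S0, h_S1, h_S3, h_S4) = 1

Solving yields:
  h_S0 = 4272/569
  h_S1 = 34256/3983
  h_S3 = 32768/3983
  h_S4 = 4680/569

Starting state is S1, so the expected hitting time is h_S1 = 34256/3983.

Answer: 34256/3983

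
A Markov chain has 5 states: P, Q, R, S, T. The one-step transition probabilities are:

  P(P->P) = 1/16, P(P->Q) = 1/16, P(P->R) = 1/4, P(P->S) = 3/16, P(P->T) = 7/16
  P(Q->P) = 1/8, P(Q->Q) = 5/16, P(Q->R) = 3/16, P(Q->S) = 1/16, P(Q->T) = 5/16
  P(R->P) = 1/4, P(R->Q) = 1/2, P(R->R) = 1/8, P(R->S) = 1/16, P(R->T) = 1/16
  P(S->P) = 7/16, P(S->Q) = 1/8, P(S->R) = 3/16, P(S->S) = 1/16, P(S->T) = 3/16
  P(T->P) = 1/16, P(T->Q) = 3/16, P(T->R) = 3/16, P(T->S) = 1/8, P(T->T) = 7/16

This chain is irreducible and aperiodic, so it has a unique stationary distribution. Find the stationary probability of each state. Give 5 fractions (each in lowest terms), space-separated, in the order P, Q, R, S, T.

The stationary distribution satisfies pi = pi * P, i.e.:
  pi_P = 1/16*pi_P + 1/8*pi_Q + 1/4*pi_R + 7/16*pi_S + 1/16*pi_T
  pi_Q = 1/16*pi_P + 5/16*pi_Q + 1/2*pi_R + 1/8*pi_S + 3/16*pi_T
  pi_R = 1/4*pi_P + 3/16*pi_Q + 1/8*pi_R + 3/16*pi_S + 3/16*pi_T
  pi_S = 3/16*pi_P + 1/16*pi_Q + 1/16*pi_R + 1/16*pi_S + 1/8*pi_T
  pi_T = 7/16*pi_P + 5/16*pi_Q + 1/16*pi_R + 3/16*pi_S + 7/16*pi_T
with normalization: pi_P + pi_Q + pi_R + pi_S + pi_T = 1.

Using the first 4 balance equations plus normalization, the linear system A*pi = b is:
  [-15/16, 1/8, 1/4, 7/16, 1/16] . pi = 0
  [1/16, -11/16, 1/2, 1/8, 3/16] . pi = 0
  [1/4, 3/16, -7/8, 3/16, 3/16] . pi = 0
  [3/16, 1/16, 1/16, -15/16, 1/8] . pi = 0
  [1, 1, 1, 1, 1] . pi = 1

Solving yields:
  pi_P = 9461/62744
  pi_Q = 15795/62744
  pi_R = 11629/62744
  pi_S = 25/248
  pi_T = 9767/31372

Verification (pi * P):
  9461/62744*1/16 + 15795/62744*1/8 + 11629/62744*1/4 + 25/248*7/16 + 9767/31372*1/16 = 9461/62744 = pi_P  (ok)
  9461/62744*1/16 + 15795/62744*5/16 + 11629/62744*1/2 + 25/248*1/8 + 9767/31372*3/16 = 15795/62744 = pi_Q  (ok)
  9461/62744*1/4 + 15795/62744*3/16 + 11629/62744*1/8 + 25/248*3/16 + 9767/31372*3/16 = 11629/62744 = pi_R  (ok)
  9461/62744*3/16 + 15795/62744*1/16 + 11629/62744*1/16 + 25/248*1/16 + 9767/31372*1/8 = 25/248 = pi_S  (ok)
  9461/62744*7/16 + 15795/62744*5/16 + 11629/62744*1/16 + 25/248*3/16 + 9767/31372*7/16 = 9767/31372 = pi_T  (ok)

Answer: 9461/62744 15795/62744 11629/62744 25/248 9767/31372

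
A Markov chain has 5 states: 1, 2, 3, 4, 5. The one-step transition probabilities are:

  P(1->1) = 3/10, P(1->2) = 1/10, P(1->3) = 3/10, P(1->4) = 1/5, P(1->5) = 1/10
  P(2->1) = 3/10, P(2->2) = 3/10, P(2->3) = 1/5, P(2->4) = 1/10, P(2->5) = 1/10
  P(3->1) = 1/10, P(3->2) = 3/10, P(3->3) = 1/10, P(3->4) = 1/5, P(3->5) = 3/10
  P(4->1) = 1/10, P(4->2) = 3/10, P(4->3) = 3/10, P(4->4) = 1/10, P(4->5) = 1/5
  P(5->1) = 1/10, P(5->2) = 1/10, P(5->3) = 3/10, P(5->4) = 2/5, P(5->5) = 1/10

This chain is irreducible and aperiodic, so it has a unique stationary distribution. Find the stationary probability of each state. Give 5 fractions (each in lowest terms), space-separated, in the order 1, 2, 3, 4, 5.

Answer: 989/5416 156/677 625/2708 517/2708 895/5416

Derivation:
The stationary distribution satisfies pi = pi * P, i.e.:
  pi_1 = 3/10*pi_1 + 3/10*pi_2 + 1/10*pi_3 + 1/10*pi_4 + 1/10*pi_5
  pi_2 = 1/10*pi_1 + 3/10*pi_2 + 3/10*pi_3 + 3/10*pi_4 + 1/10*pi_5
  pi_3 = 3/10*pi_1 + 1/5*pi_2 + 1/10*pi_3 + 3/10*pi_4 + 3/10*pi_5
  pi_4 = 1/5*pi_1 + 1/10*pi_2 + 1/5*pi_3 + 1/10*pi_4 + 2/5*pi_5
  pi_5 = 1/10*pi_1 + 1/10*pi_2 + 3/10*pi_3 + 1/5*pi_4 + 1/10*pi_5
with normalization: pi_1 + pi_2 + pi_3 + pi_4 + pi_5 = 1.

Using the first 4 balance equations plus normalization, the linear system A*pi = b is:
  [-7/10, 3/10, 1/10, 1/10, 1/10] . pi = 0
  [1/10, -7/10, 3/10, 3/10, 1/10] . pi = 0
  [3/10, 1/5, -9/10, 3/10, 3/10] . pi = 0
  [1/5, 1/10, 1/5, -9/10, 2/5] . pi = 0
  [1, 1, 1, 1, 1] . pi = 1

Solving yields:
  pi_1 = 989/5416
  pi_2 = 156/677
  pi_3 = 625/2708
  pi_4 = 517/2708
  pi_5 = 895/5416

Verification (pi * P):
  989/5416*3/10 + 156/677*3/10 + 625/2708*1/10 + 517/2708*1/10 + 895/5416*1/10 = 989/5416 = pi_1  (ok)
  989/5416*1/10 + 156/677*3/10 + 625/2708*3/10 + 517/2708*3/10 + 895/5416*1/10 = 156/677 = pi_2  (ok)
  989/5416*3/10 + 156/677*1/5 + 625/2708*1/10 + 517/2708*3/10 + 895/5416*3/10 = 625/2708 = pi_3  (ok)
  989/5416*1/5 + 156/677*1/10 + 625/2708*1/5 + 517/2708*1/10 + 895/5416*2/5 = 517/2708 = pi_4  (ok)
  989/5416*1/10 + 156/677*1/10 + 625/2708*3/10 + 517/2708*1/5 + 895/5416*1/10 = 895/5416 = pi_5  (ok)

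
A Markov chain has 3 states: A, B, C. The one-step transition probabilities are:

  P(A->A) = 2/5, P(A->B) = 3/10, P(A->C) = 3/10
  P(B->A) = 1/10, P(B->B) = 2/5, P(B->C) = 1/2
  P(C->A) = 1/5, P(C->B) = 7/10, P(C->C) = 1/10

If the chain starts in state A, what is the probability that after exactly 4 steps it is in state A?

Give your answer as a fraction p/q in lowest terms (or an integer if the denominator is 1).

Computing P^4 by repeated multiplication:
P^1 =
  A: [2/5, 3/10, 3/10]
  B: [1/10, 2/5, 1/2]
  C: [1/5, 7/10, 1/10]
P^2 =
  A: [1/4, 9/20, 3/10]
  B: [9/50, 27/50, 7/25]
  C: [17/100, 41/100, 21/50]
P^3 =
  A: [41/200, 93/200, 33/100]
  B: [91/500, 233/500, 44/125]
  C: [193/1000, 509/1000, 149/500]
P^4 =
  A: [389/2000, 957/2000, 327/1000]
  B: [949/5000, 2437/5000, 807/2500]
  C: [1877/10000, 4701/10000, 1711/5000]

(P^4)[A -> A] = 389/2000

Answer: 389/2000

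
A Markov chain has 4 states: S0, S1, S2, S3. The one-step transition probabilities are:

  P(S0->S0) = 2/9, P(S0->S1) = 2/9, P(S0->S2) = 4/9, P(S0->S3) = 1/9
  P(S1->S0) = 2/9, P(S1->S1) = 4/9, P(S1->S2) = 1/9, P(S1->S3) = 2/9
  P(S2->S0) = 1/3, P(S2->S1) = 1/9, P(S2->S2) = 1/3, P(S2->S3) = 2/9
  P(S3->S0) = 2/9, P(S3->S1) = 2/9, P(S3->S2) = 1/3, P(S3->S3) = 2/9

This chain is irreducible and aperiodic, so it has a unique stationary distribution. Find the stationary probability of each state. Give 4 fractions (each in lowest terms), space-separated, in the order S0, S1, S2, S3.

The stationary distribution satisfies pi = pi * P, i.e.:
  pi_S0 = 2/9*pi_S0 + 2/9*pi_S1 + 1/3*pi_S2 + 2/9*pi_S3
  pi_S1 = 2/9*pi_S0 + 4/9*pi_S1 + 1/9*pi_S2 + 2/9*pi_S3
  pi_S2 = 4/9*pi_S0 + 1/9*pi_S1 + 1/3*pi_S2 + 1/3*pi_S3
  pi_S3 = 1/9*pi_S0 + 2/9*pi_S1 + 2/9*pi_S2 + 2/9*pi_S3
with normalization: pi_S0 + pi_S1 + pi_S2 + pi_S3 = 1.

Using the first 3 balance equations plus normalization, the linear system A*pi = b is:
  [-7/9, 2/9, 1/3, 2/9] . pi = 0
  [2/9, -5/9, 1/9, 2/9] . pi = 0
  [4/9, 1/9, -2/3, 1/3] . pi = 0
  [1, 1, 1, 1] . pi = 1

Solving yields:
  pi_S0 = 139/542
  pi_S1 = 131/542
  pi_S2 = 167/542
  pi_S3 = 105/542

Verification (pi * P):
  139/542*2/9 + 131/542*2/9 + 167/542*1/3 + 105/542*2/9 = 139/542 = pi_S0  (ok)
  139/542*2/9 + 131/542*4/9 + 167/542*1/9 + 105/542*2/9 = 131/542 = pi_S1  (ok)
  139/542*4/9 + 131/542*1/9 + 167/542*1/3 + 105/542*1/3 = 167/542 = pi_S2  (ok)
  139/542*1/9 + 131/542*2/9 + 167/542*2/9 + 105/542*2/9 = 105/542 = pi_S3  (ok)

Answer: 139/542 131/542 167/542 105/542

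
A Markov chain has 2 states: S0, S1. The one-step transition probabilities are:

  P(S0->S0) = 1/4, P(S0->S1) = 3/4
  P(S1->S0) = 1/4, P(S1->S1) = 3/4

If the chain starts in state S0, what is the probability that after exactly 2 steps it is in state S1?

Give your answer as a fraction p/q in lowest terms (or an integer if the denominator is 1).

Computing P^2 by repeated multiplication:
P^1 =
  S0: [1/4, 3/4]
  S1: [1/4, 3/4]
P^2 =
  S0: [1/4, 3/4]
  S1: [1/4, 3/4]

(P^2)[S0 -> S1] = 3/4

Answer: 3/4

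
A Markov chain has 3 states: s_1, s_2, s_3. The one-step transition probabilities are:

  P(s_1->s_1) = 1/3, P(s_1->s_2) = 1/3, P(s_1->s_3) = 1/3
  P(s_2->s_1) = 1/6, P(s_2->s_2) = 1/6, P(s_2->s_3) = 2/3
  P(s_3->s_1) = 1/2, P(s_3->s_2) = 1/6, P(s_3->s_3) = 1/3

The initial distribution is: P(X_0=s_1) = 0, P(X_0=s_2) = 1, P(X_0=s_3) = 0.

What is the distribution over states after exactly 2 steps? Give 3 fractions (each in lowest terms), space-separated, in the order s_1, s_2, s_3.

Answer: 5/12 7/36 7/18

Derivation:
Propagating the distribution step by step (d_{t+1} = d_t * P):
d_0 = (s_1=0, s_2=1, s_3=0)
  d_1[s_1] = 0*1/3 + 1*1/6 + 0*1/2 = 1/6
  d_1[s_2] = 0*1/3 + 1*1/6 + 0*1/6 = 1/6
  d_1[s_3] = 0*1/3 + 1*2/3 + 0*1/3 = 2/3
d_1 = (s_1=1/6, s_2=1/6, s_3=2/3)
  d_2[s_1] = 1/6*1/3 + 1/6*1/6 + 2/3*1/2 = 5/12
  d_2[s_2] = 1/6*1/3 + 1/6*1/6 + 2/3*1/6 = 7/36
  d_2[s_3] = 1/6*1/3 + 1/6*2/3 + 2/3*1/3 = 7/18
d_2 = (s_1=5/12, s_2=7/36, s_3=7/18)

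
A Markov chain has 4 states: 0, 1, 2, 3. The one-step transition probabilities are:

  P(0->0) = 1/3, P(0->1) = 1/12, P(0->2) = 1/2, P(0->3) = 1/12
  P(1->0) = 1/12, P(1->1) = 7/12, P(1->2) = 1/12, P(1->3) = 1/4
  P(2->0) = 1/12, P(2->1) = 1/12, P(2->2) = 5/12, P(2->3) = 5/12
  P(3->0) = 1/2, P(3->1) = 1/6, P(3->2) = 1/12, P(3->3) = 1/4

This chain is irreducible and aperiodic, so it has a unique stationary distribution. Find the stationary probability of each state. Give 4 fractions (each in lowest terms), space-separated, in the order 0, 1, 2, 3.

The stationary distribution satisfies pi = pi * P, i.e.:
  pi_0 = 1/3*pi_0 + 1/12*pi_1 + 1/12*pi_2 + 1/2*pi_3
  pi_1 = 1/12*pi_0 + 7/12*pi_1 + 1/12*pi_2 + 1/6*pi_3
  pi_2 = 1/2*pi_0 + 1/12*pi_1 + 5/12*pi_2 + 1/12*pi_3
  pi_3 = 1/12*pi_0 + 1/4*pi_1 + 5/12*pi_2 + 1/4*pi_3
with normalization: pi_0 + pi_1 + pi_2 + pi_3 = 1.

Using the first 3 balance equations plus normalization, the linear system A*pi = b is:
  [-2/3, 1/12, 1/12, 1/2] . pi = 0
  [1/12, -5/12, 1/12, 1/6] . pi = 0
  [1/2, 1/12, -7/12, 1/12] . pi = 0
  [1, 1, 1, 1] . pi = 1

Solving yields:
  pi_0 = 113/447
  pi_1 = 187/894
  pi_2 = 253/894
  pi_3 = 38/149

Verification (pi * P):
  113/447*1/3 + 187/894*1/12 + 253/894*1/12 + 38/149*1/2 = 113/447 = pi_0  (ok)
  113/447*1/12 + 187/894*7/12 + 253/894*1/12 + 38/149*1/6 = 187/894 = pi_1  (ok)
  113/447*1/2 + 187/894*1/12 + 253/894*5/12 + 38/149*1/12 = 253/894 = pi_2  (ok)
  113/447*1/12 + 187/894*1/4 + 253/894*5/12 + 38/149*1/4 = 38/149 = pi_3  (ok)

Answer: 113/447 187/894 253/894 38/149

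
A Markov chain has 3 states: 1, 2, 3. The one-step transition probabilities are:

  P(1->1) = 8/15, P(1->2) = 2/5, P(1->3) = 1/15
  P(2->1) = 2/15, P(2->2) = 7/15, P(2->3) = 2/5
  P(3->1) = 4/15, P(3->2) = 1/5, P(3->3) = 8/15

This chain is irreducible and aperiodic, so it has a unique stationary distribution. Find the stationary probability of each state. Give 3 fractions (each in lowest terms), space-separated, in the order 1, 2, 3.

Answer: 38/127 45/127 44/127

Derivation:
The stationary distribution satisfies pi = pi * P, i.e.:
  pi_1 = 8/15*pi_1 + 2/15*pi_2 + 4/15*pi_3
  pi_2 = 2/5*pi_1 + 7/15*pi_2 + 1/5*pi_3
  pi_3 = 1/15*pi_1 + 2/5*pi_2 + 8/15*pi_3
with normalization: pi_1 + pi_2 + pi_3 = 1.

Using the first 2 balance equations plus normalization, the linear system A*pi = b is:
  [-7/15, 2/15, 4/15] . pi = 0
  [2/5, -8/15, 1/5] . pi = 0
  [1, 1, 1] . pi = 1

Solving yields:
  pi_1 = 38/127
  pi_2 = 45/127
  pi_3 = 44/127

Verification (pi * P):
  38/127*8/15 + 45/127*2/15 + 44/127*4/15 = 38/127 = pi_1  (ok)
  38/127*2/5 + 45/127*7/15 + 44/127*1/5 = 45/127 = pi_2  (ok)
  38/127*1/15 + 45/127*2/5 + 44/127*8/15 = 44/127 = pi_3  (ok)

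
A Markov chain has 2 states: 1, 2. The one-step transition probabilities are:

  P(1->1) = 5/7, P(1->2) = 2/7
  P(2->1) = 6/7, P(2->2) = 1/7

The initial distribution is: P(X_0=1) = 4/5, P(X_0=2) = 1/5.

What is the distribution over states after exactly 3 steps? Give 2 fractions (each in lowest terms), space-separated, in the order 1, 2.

Answer: 1286/1715 429/1715

Derivation:
Propagating the distribution step by step (d_{t+1} = d_t * P):
d_0 = (1=4/5, 2=1/5)
  d_1[1] = 4/5*5/7 + 1/5*6/7 = 26/35
  d_1[2] = 4/5*2/7 + 1/5*1/7 = 9/35
d_1 = (1=26/35, 2=9/35)
  d_2[1] = 26/35*5/7 + 9/35*6/7 = 184/245
  d_2[2] = 26/35*2/7 + 9/35*1/7 = 61/245
d_2 = (1=184/245, 2=61/245)
  d_3[1] = 184/245*5/7 + 61/245*6/7 = 1286/1715
  d_3[2] = 184/245*2/7 + 61/245*1/7 = 429/1715
d_3 = (1=1286/1715, 2=429/1715)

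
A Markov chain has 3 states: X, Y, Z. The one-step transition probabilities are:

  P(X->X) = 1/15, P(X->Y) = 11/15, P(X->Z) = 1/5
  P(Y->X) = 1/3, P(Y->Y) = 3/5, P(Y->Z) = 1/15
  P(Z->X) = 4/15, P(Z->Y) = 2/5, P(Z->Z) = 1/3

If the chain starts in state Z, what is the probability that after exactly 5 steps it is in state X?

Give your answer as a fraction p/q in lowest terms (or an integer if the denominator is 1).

Answer: 194374/759375

Derivation:
Computing P^5 by repeated multiplication:
P^1 =
  X: [1/15, 11/15, 1/5]
  Y: [1/3, 3/5, 1/15]
  Z: [4/15, 2/5, 1/3]
P^2 =
  X: [68/225, 128/225, 29/225]
  Y: [6/25, 142/225, 29/225]
  Z: [6/25, 128/225, 43/225]
P^3 =
  X: [824/3375, 2074/3375, 53/375]
  Y: [176/675, 682/1125, 449/3375]
  Z: [866/3375, 668/1125, 101/675]
P^4 =
  X: [13102/50625, 30592/50625, 6931/50625]
  Y: [478/1875, 30788/50625, 6931/50625]
  Z: [478/1875, 30592/50625, 7127/50625]
P^5 =
  X: [193786/759375, 461036/759375, 11617/84375]
  Y: [38914/151875, 153548/253125, 104161/759375]
  Z: [194374/759375, 153352/253125, 20989/151875]

(P^5)[Z -> X] = 194374/759375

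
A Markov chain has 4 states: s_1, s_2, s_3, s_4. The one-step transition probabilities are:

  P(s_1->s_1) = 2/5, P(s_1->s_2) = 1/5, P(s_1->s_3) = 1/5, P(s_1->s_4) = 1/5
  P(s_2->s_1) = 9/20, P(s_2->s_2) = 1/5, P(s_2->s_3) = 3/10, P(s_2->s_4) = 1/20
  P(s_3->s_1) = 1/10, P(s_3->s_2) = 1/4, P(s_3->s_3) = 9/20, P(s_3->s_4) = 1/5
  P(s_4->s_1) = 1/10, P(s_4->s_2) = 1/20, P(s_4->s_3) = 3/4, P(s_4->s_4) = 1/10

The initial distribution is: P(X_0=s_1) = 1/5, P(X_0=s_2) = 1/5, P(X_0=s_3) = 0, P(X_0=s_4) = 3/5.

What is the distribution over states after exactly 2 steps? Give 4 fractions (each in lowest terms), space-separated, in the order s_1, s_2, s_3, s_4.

Answer: 83/400 211/1000 409/1000 69/400

Derivation:
Propagating the distribution step by step (d_{t+1} = d_t * P):
d_0 = (s_1=1/5, s_2=1/5, s_3=0, s_4=3/5)
  d_1[s_1] = 1/5*2/5 + 1/5*9/20 + 0*1/10 + 3/5*1/10 = 23/100
  d_1[s_2] = 1/5*1/5 + 1/5*1/5 + 0*1/4 + 3/5*1/20 = 11/100
  d_1[s_3] = 1/5*1/5 + 1/5*3/10 + 0*9/20 + 3/5*3/4 = 11/20
  d_1[s_4] = 1/5*1/5 + 1/5*1/20 + 0*1/5 + 3/5*1/10 = 11/100
d_1 = (s_1=23/100, s_2=11/100, s_3=11/20, s_4=11/100)
  d_2[s_1] = 23/100*2/5 + 11/100*9/20 + 11/20*1/10 + 11/100*1/10 = 83/400
  d_2[s_2] = 23/100*1/5 + 11/100*1/5 + 11/20*1/4 + 11/100*1/20 = 211/1000
  d_2[s_3] = 23/100*1/5 + 11/100*3/10 + 11/20*9/20 + 11/100*3/4 = 409/1000
  d_2[s_4] = 23/100*1/5 + 11/100*1/20 + 11/20*1/5 + 11/100*1/10 = 69/400
d_2 = (s_1=83/400, s_2=211/1000, s_3=409/1000, s_4=69/400)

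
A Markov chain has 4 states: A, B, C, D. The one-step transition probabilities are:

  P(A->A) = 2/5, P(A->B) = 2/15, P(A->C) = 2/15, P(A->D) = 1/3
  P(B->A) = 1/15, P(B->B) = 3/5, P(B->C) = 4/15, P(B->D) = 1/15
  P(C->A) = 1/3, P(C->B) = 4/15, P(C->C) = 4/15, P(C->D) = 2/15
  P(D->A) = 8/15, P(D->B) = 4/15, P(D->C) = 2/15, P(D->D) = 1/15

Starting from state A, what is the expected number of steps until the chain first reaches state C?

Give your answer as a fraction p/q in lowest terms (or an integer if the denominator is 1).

Let h_i = expected steps to first reach C from state i.
Boundary: h_C = 0.
First-step equations for the other states:
  h_A = 1 + 2/5*h_A + 2/15*h_B + 2/15*h_C + 1/3*h_D
  h_B = 1 + 1/15*h_A + 3/5*h_B + 4/15*h_C + 1/15*h_D
  h_D = 1 + 8/15*h_A + 4/15*h_B + 2/15*h_C + 1/15*h_D

Substituting h_C = 0 and rearranging gives the linear system (I - Q) h = 1:
  [3/5, -2/15, -1/3] . (h_A, h_B, h_D) = 1
  [-1/15, 2/5, -1/15] . (h_A, h_B, h_D) = 1
  [-8/15, -4/15, 14/15] . (h_A, h_B, h_D) = 1

Solving yields:
  h_A = 75/13
  h_B = 915/208
  h_D = 45/8

Starting state is A, so the expected hitting time is h_A = 75/13.

Answer: 75/13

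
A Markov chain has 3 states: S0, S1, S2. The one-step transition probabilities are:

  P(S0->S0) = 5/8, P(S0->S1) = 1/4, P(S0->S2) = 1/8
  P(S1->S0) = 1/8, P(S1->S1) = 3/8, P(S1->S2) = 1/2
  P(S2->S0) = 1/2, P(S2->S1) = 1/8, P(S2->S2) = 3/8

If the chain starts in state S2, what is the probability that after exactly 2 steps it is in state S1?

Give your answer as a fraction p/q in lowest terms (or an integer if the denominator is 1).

Answer: 7/32

Derivation:
Computing P^2 by repeated multiplication:
P^1 =
  S0: [5/8, 1/4, 1/8]
  S1: [1/8, 3/8, 1/2]
  S2: [1/2, 1/8, 3/8]
P^2 =
  S0: [31/64, 17/64, 1/4]
  S1: [3/8, 15/64, 25/64]
  S2: [33/64, 7/32, 17/64]

(P^2)[S2 -> S1] = 7/32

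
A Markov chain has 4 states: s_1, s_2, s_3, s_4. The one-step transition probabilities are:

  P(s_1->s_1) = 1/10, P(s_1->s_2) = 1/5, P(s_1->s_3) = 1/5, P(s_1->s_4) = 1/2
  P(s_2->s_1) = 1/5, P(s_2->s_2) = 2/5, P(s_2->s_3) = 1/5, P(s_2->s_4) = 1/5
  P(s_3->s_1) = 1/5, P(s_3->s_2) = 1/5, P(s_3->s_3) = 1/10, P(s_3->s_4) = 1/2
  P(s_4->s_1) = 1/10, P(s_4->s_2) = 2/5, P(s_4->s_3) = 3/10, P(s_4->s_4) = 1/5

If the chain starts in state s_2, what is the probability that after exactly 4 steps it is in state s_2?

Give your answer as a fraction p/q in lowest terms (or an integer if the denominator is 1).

Computing P^4 by repeated multiplication:
P^1 =
  s_1: [1/10, 1/5, 1/5, 1/2]
  s_2: [1/5, 2/5, 1/5, 1/5]
  s_3: [1/5, 1/5, 1/10, 1/2]
  s_4: [1/10, 2/5, 3/10, 1/5]
P^2 =
  s_1: [7/50, 17/50, 23/100, 29/100]
  s_2: [4/25, 8/25, 1/5, 8/25]
  s_3: [13/100, 17/50, 6/25, 29/100]
  s_4: [17/100, 8/25, 19/100, 8/25]
P^3 =
  s_1: [157/1000, 163/500, 103/500, 311/1000]
  s_2: [19/125, 41/125, 53/250, 77/250]
  s_3: [79/500, 163/500, 41/200, 311/1000]
  s_4: [151/1000, 41/125, 213/1000, 77/250]
P^4 =
  s_1: [383/2500, 1637/5000, 421/2000, 3089/10000]
  s_2: [77/500, 409/1250, 131/625, 773/2500]
  s_3: [1531/10000, 1637/5000, 1053/5000, 3089/10000]
  s_4: [1541/10000, 409/1250, 419/2000, 773/2500]

(P^4)[s_2 -> s_2] = 409/1250

Answer: 409/1250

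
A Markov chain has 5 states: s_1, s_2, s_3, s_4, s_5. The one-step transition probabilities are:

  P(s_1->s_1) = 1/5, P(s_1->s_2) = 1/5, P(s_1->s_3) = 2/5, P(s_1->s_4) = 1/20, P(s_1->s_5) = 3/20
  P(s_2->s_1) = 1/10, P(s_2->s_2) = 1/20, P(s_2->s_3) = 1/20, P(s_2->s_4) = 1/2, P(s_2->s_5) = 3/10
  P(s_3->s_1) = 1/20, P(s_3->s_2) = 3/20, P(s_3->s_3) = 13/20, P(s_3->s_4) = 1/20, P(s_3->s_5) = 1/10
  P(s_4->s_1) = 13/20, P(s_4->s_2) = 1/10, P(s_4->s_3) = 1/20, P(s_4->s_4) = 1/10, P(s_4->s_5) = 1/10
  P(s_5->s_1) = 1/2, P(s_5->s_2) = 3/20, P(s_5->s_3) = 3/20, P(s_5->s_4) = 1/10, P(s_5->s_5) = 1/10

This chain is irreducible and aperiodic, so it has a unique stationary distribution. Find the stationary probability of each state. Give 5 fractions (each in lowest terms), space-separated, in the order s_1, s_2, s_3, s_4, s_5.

The stationary distribution satisfies pi = pi * P, i.e.:
  pi_s_1 = 1/5*pi_s_1 + 1/10*pi_s_2 + 1/20*pi_s_3 + 13/20*pi_s_4 + 1/2*pi_s_5
  pi_s_2 = 1/5*pi_s_1 + 1/20*pi_s_2 + 3/20*pi_s_3 + 1/10*pi_s_4 + 3/20*pi_s_5
  pi_s_3 = 2/5*pi_s_1 + 1/20*pi_s_2 + 13/20*pi_s_3 + 1/20*pi_s_4 + 3/20*pi_s_5
  pi_s_4 = 1/20*pi_s_1 + 1/2*pi_s_2 + 1/20*pi_s_3 + 1/10*pi_s_4 + 1/10*pi_s_5
  pi_s_5 = 3/20*pi_s_1 + 3/10*pi_s_2 + 1/10*pi_s_3 + 1/10*pi_s_4 + 1/10*pi_s_5
with normalization: pi_s_1 + pi_s_2 + pi_s_3 + pi_s_4 + pi_s_5 = 1.

Using the first 4 balance equations plus normalization, the linear system A*pi = b is:
  [-4/5, 1/10, 1/20, 13/20, 1/2] . pi = 0
  [1/5, -19/20, 3/20, 1/10, 3/20] . pi = 0
  [2/5, 1/20, -7/20, 1/20, 3/20] . pi = 0
  [1/20, 1/2, 1/20, -9/10, 1/10] . pi = 0
  [1, 1, 1, 1, 1] . pi = 1

Solving yields:
  pi_s_1 = 15898/68935
  pi_s_2 = 19451/137870
  pi_s_3 = 24936/68935
  pi_s_4 = 8742/68935
  pi_s_5 = 19267/137870

Verification (pi * P):
  15898/68935*1/5 + 19451/137870*1/10 + 24936/68935*1/20 + 8742/68935*13/20 + 19267/137870*1/2 = 15898/68935 = pi_s_1  (ok)
  15898/68935*1/5 + 19451/137870*1/20 + 24936/68935*3/20 + 8742/68935*1/10 + 19267/137870*3/20 = 19451/137870 = pi_s_2  (ok)
  15898/68935*2/5 + 19451/137870*1/20 + 24936/68935*13/20 + 8742/68935*1/20 + 19267/137870*3/20 = 24936/68935 = pi_s_3  (ok)
  15898/68935*1/20 + 19451/137870*1/2 + 24936/68935*1/20 + 8742/68935*1/10 + 19267/137870*1/10 = 8742/68935 = pi_s_4  (ok)
  15898/68935*3/20 + 19451/137870*3/10 + 24936/68935*1/10 + 8742/68935*1/10 + 19267/137870*1/10 = 19267/137870 = pi_s_5  (ok)

Answer: 15898/68935 19451/137870 24936/68935 8742/68935 19267/137870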